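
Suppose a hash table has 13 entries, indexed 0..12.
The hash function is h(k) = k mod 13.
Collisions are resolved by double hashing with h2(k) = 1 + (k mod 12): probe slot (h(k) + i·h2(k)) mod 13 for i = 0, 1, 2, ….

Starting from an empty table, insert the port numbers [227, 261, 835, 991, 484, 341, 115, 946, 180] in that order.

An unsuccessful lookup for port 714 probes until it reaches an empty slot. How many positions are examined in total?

Insert 227: h=6, slot 6 empty → index 6.
Insert 261: h=1, slot 1 empty → index 1.
Insert 835: h=3, slot 3 empty → index 3.
Insert 991: h=3, h2=8, slot 3 occupied → index 11.
Insert 484: h=3, h2=5, slot 3 occupied → index 8.
Insert 341: h=3, h2=6, slot 3 occupied → index 9.
Insert 115: h=11, h2=8, slots 11,6,1,9 occupied → index 4.
Insert 946: h=10, slot 10 empty → index 10.
Insert 180: h=11, h2=1, slot 11 occupied → index 12.
Table: [-, 261, -, 835, 115, -, 227, -, 484, 341, 946, 991, 180]
Lookup 714: h=12, h2=7, probe 12,6,0 → slot 0 empty, not found.

3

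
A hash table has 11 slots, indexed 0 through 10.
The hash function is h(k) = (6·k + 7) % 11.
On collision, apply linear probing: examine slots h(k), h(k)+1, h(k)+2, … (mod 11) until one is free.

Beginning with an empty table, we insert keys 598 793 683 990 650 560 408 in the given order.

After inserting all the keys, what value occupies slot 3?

683

Insert 598: h=9, slot 9 empty -> index 9.
Insert 793: h=2, slot 2 empty -> index 2.
Insert 683: h=2, slot 2 occupied -> index 3.
Insert 990: h=7, slot 7 empty -> index 7.
Insert 650: h=2, slots 2,3 occupied -> index 4.
Insert 560: h=1, slot 1 empty -> index 1.
Insert 408: h=2, slots 2,3,4 occupied -> index 5.
Table: [., 560, 793, 683, 650, 408, ., 990, ., 598, .]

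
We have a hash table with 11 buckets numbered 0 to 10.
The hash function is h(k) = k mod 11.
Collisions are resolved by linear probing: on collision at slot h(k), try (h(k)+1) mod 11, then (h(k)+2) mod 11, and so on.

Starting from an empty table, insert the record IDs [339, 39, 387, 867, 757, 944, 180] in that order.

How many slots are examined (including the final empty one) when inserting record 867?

2

339: h=9 → slot 9
39: h=6 → slot 6
387: h=2 → slot 2
867: h=9, probe 9,10 → slot 10
757: h=9, probe 9,10,0 → slot 0
944: h=9, probe 9,10,0,1 → slot 1
180: h=4 → slot 4
Table: [757, 944, 387, ∅, 180, ∅, 39, ∅, ∅, 339, 867]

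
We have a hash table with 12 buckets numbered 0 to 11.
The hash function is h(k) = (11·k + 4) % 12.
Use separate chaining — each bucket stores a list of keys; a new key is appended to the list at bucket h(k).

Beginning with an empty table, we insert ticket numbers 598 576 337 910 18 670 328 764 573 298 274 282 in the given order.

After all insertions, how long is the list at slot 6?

5

598 → bucket 6
576 → bucket 4
337 → bucket 3
910 → bucket 6 (collision)
18 → bucket 10
670 → bucket 6 (collision)
328 → bucket 0
764 → bucket 8
573 → bucket 7
298 → bucket 6 (collision)
274 → bucket 6 (collision)
282 → bucket 10 (collision)
Final buckets:
0: 328
1: .
2: .
3: 337
4: 576
5: .
6: 598 -> 910 -> 670 -> 298 -> 274
7: 573
8: 764
9: .
10: 18 -> 282
11: .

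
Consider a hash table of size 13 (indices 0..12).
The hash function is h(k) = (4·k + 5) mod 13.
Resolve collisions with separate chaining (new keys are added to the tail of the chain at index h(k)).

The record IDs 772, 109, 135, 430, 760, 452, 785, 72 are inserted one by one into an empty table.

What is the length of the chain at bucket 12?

772 → bucket 12
109 → bucket 12 (collision)
135 → bucket 12 (collision)
430 → bucket 9
760 → bucket 3
452 → bucket 6
785 → bucket 12 (collision)
72 → bucket 7
Final buckets:
0: ∅
1: ∅
2: ∅
3: 760
4: ∅
5: ∅
6: 452
7: 72
8: ∅
9: 430
10: ∅
11: ∅
12: 772 -> 109 -> 135 -> 785

4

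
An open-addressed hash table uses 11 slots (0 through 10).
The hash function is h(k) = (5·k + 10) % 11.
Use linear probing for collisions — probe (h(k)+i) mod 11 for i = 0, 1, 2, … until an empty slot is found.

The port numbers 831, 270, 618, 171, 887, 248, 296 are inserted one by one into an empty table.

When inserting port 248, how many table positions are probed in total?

831 hashes to 7; slot 7 is free → place at 7.
270 hashes to 7; 7 taken → place at 8.
618 hashes to 9; slot 9 is free → place at 9.
171 hashes to 7; 7,8,9 taken → place at 10.
887 hashes to 1; slot 1 is free → place at 1.
248 hashes to 7; 7,8,9,10 taken → place at 0.
296 hashes to 5; slot 5 is free → place at 5.
Table: [248, 887, ., ., ., 296, ., 831, 270, 618, 171]

5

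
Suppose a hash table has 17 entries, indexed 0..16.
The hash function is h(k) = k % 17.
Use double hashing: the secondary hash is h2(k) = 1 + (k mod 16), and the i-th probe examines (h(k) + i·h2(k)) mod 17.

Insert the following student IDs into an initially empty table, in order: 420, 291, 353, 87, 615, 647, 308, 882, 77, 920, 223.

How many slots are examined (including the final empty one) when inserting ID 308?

2

420: h=12 => slot 12
291: h=2 => slot 2
353: h=13 => slot 13
87: h=2, h2=8, probe 2,10 => slot 10
615: h=3 => slot 3
647: h=1 => slot 1
308: h=2, h2=5, probe 2,7 => slot 7
882: h=15 => slot 15
77: h=9 => slot 9
920: h=2, h2=9, probe 2,11 => slot 11
223: h=2, h2=16, probe 2,1,0 => slot 0
Table: [223, 647, 291, 615, _, _, _, 308, _, 77, 87, 920, 420, 353, _, 882, _]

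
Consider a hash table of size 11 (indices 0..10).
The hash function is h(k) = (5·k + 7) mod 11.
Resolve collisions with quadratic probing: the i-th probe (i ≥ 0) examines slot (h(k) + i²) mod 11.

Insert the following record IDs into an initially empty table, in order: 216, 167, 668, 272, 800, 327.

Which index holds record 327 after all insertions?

1

216: h=9 -> slot 9
167: h=6 -> slot 6
668: h=3 -> slot 3
272: h=3, probe 3,4 -> slot 4
800: h=3, probe 3,4,7 -> slot 7
327: h=3, probe 3,4,7,1 -> slot 1
Table: [—, 327, —, 668, 272, —, 167, 800, —, 216, —]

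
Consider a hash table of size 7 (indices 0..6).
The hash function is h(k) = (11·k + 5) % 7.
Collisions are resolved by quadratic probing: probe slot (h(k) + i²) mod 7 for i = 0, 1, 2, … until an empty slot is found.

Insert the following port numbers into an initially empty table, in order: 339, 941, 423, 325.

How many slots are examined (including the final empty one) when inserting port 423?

3

339 hashes to 3; slot 3 is free → place at 3.
941 hashes to 3; 3 taken → place at 4.
423 hashes to 3; 3,4 taken → place at 0.
325 hashes to 3; 3,4,0 taken → place at 5.
Table: [423, _, _, 339, 941, 325, _]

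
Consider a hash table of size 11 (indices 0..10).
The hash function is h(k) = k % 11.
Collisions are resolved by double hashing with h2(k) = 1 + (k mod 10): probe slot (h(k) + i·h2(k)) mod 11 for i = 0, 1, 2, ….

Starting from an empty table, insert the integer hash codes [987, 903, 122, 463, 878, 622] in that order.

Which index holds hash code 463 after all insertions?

5

Insert 987: h=8, slot 8 empty => index 8.
Insert 903: h=1, slot 1 empty => index 1.
Insert 122: h=1, h2=3, slot 1 occupied => index 4.
Insert 463: h=1, h2=4, slot 1 occupied => index 5.
Insert 878: h=9, slot 9 empty => index 9.
Insert 622: h=6, slot 6 empty => index 6.
Table: [., 903, ., ., 122, 463, 622, ., 987, 878, .]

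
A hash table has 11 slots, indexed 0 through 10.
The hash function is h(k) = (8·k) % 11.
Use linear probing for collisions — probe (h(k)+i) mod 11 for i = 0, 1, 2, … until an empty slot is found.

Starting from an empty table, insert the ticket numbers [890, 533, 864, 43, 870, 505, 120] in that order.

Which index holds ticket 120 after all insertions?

9

890 hashes to 3; slot 3 is free => place at 3.
533 hashes to 7; slot 7 is free => place at 7.
864 hashes to 4; slot 4 is free => place at 4.
43 hashes to 3; 3,4 taken => place at 5.
870 hashes to 8; slot 8 is free => place at 8.
505 hashes to 3; 3,4,5 taken => place at 6.
120 hashes to 3; 3,4,5,6,7,8 taken => place at 9.
Table: [-, -, -, 890, 864, 43, 505, 533, 870, 120, -]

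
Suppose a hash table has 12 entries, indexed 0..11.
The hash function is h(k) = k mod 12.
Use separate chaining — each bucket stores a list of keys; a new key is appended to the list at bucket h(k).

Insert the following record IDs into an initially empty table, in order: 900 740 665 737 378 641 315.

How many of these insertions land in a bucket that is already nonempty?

900 → bucket 0
740 → bucket 8
665 → bucket 5
737 → bucket 5 (collision)
378 → bucket 6
641 → bucket 5 (collision)
315 → bucket 3
Final buckets:
0: 900
1: _
2: _
3: 315
4: _
5: 665 -> 737 -> 641
6: 378
7: _
8: 740
9: _
10: _
11: _

2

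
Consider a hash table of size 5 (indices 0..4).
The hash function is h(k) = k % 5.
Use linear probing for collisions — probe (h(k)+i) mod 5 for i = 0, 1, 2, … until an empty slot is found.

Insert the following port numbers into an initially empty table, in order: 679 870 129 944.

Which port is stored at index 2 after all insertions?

Insert 679: h=4, slot 4 empty => index 4.
Insert 870: h=0, slot 0 empty => index 0.
Insert 129: h=4, slots 4,0 occupied => index 1.
Insert 944: h=4, slots 4,0,1 occupied => index 2.
Table: [870, 129, 944, ., 679]

944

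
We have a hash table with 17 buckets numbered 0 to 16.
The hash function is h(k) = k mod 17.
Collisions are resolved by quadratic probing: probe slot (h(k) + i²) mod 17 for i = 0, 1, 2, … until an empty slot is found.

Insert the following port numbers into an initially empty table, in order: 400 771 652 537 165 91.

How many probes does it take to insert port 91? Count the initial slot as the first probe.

400 hashes to 9; slot 9 is free => place at 9.
771 hashes to 6; slot 6 is free => place at 6.
652 hashes to 6; 6 taken => place at 7.
537 hashes to 10; slot 10 is free => place at 10.
165 hashes to 12; slot 12 is free => place at 12.
91 hashes to 6; 6,7,10 taken => place at 15.
Table: [—, —, —, —, —, —, 771, 652, —, 400, 537, —, 165, —, —, 91, —]

4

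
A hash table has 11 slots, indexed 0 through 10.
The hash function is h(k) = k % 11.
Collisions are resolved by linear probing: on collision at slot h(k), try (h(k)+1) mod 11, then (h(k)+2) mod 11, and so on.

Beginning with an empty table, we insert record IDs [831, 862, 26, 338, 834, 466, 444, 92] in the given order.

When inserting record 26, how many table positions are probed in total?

831: h=6 → slot 6
862: h=4 → slot 4
26: h=4, probe 4,5 → slot 5
338: h=8 → slot 8
834: h=9 → slot 9
466: h=4, probe 4,5,6,7 → slot 7
444: h=4, probe 4,5,6,7,8,9,10 → slot 10
92: h=4, probe 4,5,6,7,8,9,10,0 → slot 0
Table: [92, ∅, ∅, ∅, 862, 26, 831, 466, 338, 834, 444]

2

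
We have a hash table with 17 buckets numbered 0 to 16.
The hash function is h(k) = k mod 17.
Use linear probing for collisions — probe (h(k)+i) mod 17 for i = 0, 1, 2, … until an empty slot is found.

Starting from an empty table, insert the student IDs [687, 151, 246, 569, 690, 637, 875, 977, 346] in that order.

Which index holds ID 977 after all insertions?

13

687: h=7 → slot 7
151: h=15 → slot 15
246: h=8 → slot 8
569: h=8, probe 8,9 → slot 9
690: h=10 → slot 10
637: h=8, probe 8,9,10,11 → slot 11
875: h=8, probe 8,9,10,11,12 → slot 12
977: h=8, probe 8,9,10,11,12,13 → slot 13
346: h=6 → slot 6
Table: [—, —, —, —, —, —, 346, 687, 246, 569, 690, 637, 875, 977, —, 151, —]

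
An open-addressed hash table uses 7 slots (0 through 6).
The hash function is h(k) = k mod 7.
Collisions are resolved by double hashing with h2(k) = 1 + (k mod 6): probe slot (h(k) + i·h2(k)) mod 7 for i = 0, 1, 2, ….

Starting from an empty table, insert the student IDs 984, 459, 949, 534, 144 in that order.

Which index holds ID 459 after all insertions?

Insert 984: h=4, slot 4 empty -> index 4.
Insert 459: h=4, h2=4, slot 4 occupied -> index 1.
Insert 949: h=4, h2=2, slot 4 occupied -> index 6.
Insert 534: h=2, slot 2 empty -> index 2.
Insert 144: h=4, h2=1, slot 4 occupied -> index 5.
Table: [-, 459, 534, -, 984, 144, 949]

1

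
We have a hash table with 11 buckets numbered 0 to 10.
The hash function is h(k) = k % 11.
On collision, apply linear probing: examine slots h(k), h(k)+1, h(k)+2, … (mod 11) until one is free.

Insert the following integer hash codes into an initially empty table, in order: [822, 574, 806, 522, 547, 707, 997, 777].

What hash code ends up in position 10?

777

822 hashes to 8; slot 8 is free => place at 8.
574 hashes to 2; slot 2 is free => place at 2.
806 hashes to 3; slot 3 is free => place at 3.
522 hashes to 5; slot 5 is free => place at 5.
547 hashes to 8; 8 taken => place at 9.
707 hashes to 3; 3 taken => place at 4.
997 hashes to 7; slot 7 is free => place at 7.
777 hashes to 7; 7,8,9 taken => place at 10.
Table: [-, -, 574, 806, 707, 522, -, 997, 822, 547, 777]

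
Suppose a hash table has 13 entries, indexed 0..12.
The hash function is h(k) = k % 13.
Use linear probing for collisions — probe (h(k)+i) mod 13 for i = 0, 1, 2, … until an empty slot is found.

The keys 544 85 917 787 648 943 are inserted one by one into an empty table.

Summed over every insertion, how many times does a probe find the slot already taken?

544 hashes to 11; slot 11 is free => place at 11.
85 hashes to 7; slot 7 is free => place at 7.
917 hashes to 7; 7 taken => place at 8.
787 hashes to 7; 7,8 taken => place at 9.
648 hashes to 11; 11 taken => place at 12.
943 hashes to 7; 7,8,9 taken => place at 10.
Table: [-, -, -, -, -, -, -, 85, 917, 787, 943, 544, 648]

7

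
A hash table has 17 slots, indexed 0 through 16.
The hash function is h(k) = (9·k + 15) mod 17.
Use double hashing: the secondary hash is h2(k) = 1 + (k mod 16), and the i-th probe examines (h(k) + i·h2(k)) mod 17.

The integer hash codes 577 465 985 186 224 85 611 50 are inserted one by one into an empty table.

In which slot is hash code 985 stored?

16

577: h=6 => slot 6
465: h=1 => slot 1
985: h=6, h2=10, probe 6,16 => slot 16
186: h=6, h2=11, probe 6,0 => slot 0
224: h=8 => slot 8
85: h=15 => slot 15
611: h=6, h2=4, probe 6,10 => slot 10
50: h=6, h2=3, probe 6,9 => slot 9
Table: [186, 465, _, _, _, _, 577, _, 224, 50, 611, _, _, _, _, 85, 985]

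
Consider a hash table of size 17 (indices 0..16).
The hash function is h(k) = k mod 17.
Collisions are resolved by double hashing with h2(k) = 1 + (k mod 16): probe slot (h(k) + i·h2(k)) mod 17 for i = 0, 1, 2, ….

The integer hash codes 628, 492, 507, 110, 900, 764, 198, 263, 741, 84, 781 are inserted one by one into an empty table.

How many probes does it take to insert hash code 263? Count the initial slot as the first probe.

628 hashes to 16; slot 16 is free => place at 16.
492 hashes to 16, h2=13; 16 taken => place at 12.
507 hashes to 14; slot 14 is free => place at 14.
110 hashes to 8; slot 8 is free => place at 8.
900 hashes to 16, h2=5; 16 taken => place at 4.
764 hashes to 16, h2=13; 16,12,8,4 taken => place at 0.
198 hashes to 11; slot 11 is free => place at 11.
263 hashes to 8, h2=8; 8,16 taken => place at 7.
741 hashes to 10; slot 10 is free => place at 10.
84 hashes to 16, h2=5; 16,4 taken => place at 9.
781 hashes to 16, h2=14; 16 taken => place at 13.
Table: [764, _, _, _, 900, _, _, 263, 110, 84, 741, 198, 492, 781, 507, _, 628]

3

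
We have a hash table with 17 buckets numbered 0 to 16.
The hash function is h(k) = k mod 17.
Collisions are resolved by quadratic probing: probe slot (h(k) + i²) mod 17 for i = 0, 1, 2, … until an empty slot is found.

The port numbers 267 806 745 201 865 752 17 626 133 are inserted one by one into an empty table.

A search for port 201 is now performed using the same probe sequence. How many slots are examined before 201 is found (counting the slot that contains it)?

267: h=12 -> slot 12
806: h=7 -> slot 7
745: h=14 -> slot 14
201: h=14, probe 14,15 -> slot 15
865: h=15, probe 15,16 -> slot 16
752: h=4 -> slot 4
17: h=0 -> slot 0
626: h=14, probe 14,15,1 -> slot 1
133: h=14, probe 14,15,1,6 -> slot 6
Table: [17, 626, —, —, 752, —, 133, 806, —, —, —, —, 267, —, 745, 201, 865]
Lookup 201: h=14, probe 14,15 → found at 15.

2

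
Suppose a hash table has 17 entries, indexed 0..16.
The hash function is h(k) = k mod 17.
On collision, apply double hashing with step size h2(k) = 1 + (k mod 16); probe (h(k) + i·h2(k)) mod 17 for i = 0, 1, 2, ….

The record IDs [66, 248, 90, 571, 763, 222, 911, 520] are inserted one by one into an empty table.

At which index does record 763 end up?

66 hashes to 15; slot 15 is free => place at 15.
248 hashes to 10; slot 10 is free => place at 10.
90 hashes to 5; slot 5 is free => place at 5.
571 hashes to 10, h2=12; 10,5 taken => place at 0.
763 hashes to 15, h2=12; 15,10,5,0 taken => place at 12.
222 hashes to 1; slot 1 is free => place at 1.
911 hashes to 10, h2=16; 10 taken => place at 9.
520 hashes to 10, h2=9; 10 taken => place at 2.
Table: [571, 222, 520, _, _, 90, _, _, _, 911, 248, _, 763, _, _, 66, _]

12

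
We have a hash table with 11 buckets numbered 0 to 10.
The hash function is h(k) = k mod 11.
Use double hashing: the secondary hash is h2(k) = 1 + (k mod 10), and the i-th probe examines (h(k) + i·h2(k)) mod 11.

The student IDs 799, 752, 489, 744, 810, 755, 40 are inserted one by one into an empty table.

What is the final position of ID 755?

Insert 799: h=7, slot 7 empty => index 7.
Insert 752: h=4, slot 4 empty => index 4.
Insert 489: h=5, slot 5 empty => index 5.
Insert 744: h=7, h2=5, slot 7 occupied => index 1.
Insert 810: h=7, h2=1, slot 7 occupied => index 8.
Insert 755: h=7, h2=6, slot 7 occupied => index 2.
Insert 40: h=7, h2=1, slots 7,8 occupied => index 9.
Table: [∅, 744, 755, ∅, 752, 489, ∅, 799, 810, 40, ∅]

2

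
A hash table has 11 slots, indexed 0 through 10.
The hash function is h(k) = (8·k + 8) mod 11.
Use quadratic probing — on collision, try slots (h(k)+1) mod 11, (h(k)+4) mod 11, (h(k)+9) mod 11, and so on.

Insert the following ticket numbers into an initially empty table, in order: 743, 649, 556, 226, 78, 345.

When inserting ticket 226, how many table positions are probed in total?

Insert 743: h=1, slot 1 empty => index 1.
Insert 649: h=8, slot 8 empty => index 8.
Insert 556: h=1, slot 1 occupied => index 2.
Insert 226: h=1, slots 1,2 occupied => index 5.
Insert 78: h=5, slot 5 occupied => index 6.
Insert 345: h=7, slot 7 empty => index 7.
Table: [., 743, 556, ., ., 226, 78, 345, 649, ., .]

3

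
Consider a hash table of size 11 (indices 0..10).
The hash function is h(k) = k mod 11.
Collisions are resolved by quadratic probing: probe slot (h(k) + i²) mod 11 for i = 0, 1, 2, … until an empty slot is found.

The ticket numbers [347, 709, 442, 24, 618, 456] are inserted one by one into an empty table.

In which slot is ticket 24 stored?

Insert 347: h=6, slot 6 empty -> index 6.
Insert 709: h=5, slot 5 empty -> index 5.
Insert 442: h=2, slot 2 empty -> index 2.
Insert 24: h=2, slot 2 occupied -> index 3.
Insert 618: h=2, slots 2,3,6 occupied -> index 0.
Insert 456: h=5, slots 5,6 occupied -> index 9.
Table: [618, —, 442, 24, —, 709, 347, —, —, 456, —]

3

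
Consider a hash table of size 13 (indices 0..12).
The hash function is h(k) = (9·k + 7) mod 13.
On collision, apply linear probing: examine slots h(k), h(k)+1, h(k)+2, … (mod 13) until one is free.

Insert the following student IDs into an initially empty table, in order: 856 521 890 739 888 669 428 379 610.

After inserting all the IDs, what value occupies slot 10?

Insert 856: h=2, slot 2 empty => index 2.
Insert 521: h=3, slot 3 empty => index 3.
Insert 890: h=9, slot 9 empty => index 9.
Insert 739: h=2, slots 2,3 occupied => index 4.
Insert 888: h=4, slot 4 occupied => index 5.
Insert 669: h=9, slot 9 occupied => index 10.
Insert 428: h=11, slot 11 empty => index 11.
Insert 379: h=12, slot 12 empty => index 12.
Insert 610: h=11, slots 11,12 occupied => index 0.
Table: [610, —, 856, 521, 739, 888, —, —, —, 890, 669, 428, 379]

669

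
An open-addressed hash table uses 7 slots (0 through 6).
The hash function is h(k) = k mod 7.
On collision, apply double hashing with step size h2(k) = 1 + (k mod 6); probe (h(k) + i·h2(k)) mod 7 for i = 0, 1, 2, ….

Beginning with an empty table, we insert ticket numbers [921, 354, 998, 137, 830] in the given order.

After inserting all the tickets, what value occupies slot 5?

Insert 921: h=4, slot 4 empty → index 4.
Insert 354: h=4, h2=1, slot 4 occupied → index 5.
Insert 998: h=4, h2=3, slot 4 occupied → index 0.
Insert 137: h=4, h2=6, slot 4 occupied → index 3.
Insert 830: h=4, h2=3, slots 4,0,3 occupied → index 6.
Table: [998, _, _, 137, 921, 354, 830]

354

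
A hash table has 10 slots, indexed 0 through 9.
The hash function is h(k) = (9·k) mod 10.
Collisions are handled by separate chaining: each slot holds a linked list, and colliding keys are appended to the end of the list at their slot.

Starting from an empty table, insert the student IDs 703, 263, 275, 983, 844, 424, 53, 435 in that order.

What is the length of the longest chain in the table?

Insert 703: h=7, bucket 7 empty -> new chain.
Insert 263: h=7, bucket 7 nonempty -> append to chain.
Insert 275: h=5, bucket 5 empty -> new chain.
Insert 983: h=7, bucket 7 nonempty -> append to chain.
Insert 844: h=6, bucket 6 empty -> new chain.
Insert 424: h=6, bucket 6 nonempty -> append to chain.
Insert 53: h=7, bucket 7 nonempty -> append to chain.
Insert 435: h=5, bucket 5 nonempty -> append to chain.
Final buckets:
0: ∅
1: ∅
2: ∅
3: ∅
4: ∅
5: 275 -> 435
6: 844 -> 424
7: 703 -> 263 -> 983 -> 53
8: ∅
9: ∅

4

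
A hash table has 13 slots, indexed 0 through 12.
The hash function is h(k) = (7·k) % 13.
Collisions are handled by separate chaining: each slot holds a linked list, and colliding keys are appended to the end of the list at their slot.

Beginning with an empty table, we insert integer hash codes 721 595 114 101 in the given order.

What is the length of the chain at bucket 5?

721 → bucket 3
595 → bucket 5
114 → bucket 5 (collision)
101 → bucket 5 (collision)
Final buckets:
0: —
1: —
2: —
3: 721
4: —
5: 595 -> 114 -> 101
6: —
7: —
8: —
9: —
10: —
11: —
12: —

3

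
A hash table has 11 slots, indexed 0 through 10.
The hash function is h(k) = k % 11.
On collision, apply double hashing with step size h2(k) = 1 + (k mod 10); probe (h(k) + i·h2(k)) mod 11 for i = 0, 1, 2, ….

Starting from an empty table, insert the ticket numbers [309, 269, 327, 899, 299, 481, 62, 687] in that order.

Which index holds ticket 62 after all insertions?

0

309: h=1 -> slot 1
269: h=5 -> slot 5
327: h=8 -> slot 8
899: h=8, h2=10, probe 8,7 -> slot 7
299: h=2 -> slot 2
481: h=8, h2=2, probe 8,10 -> slot 10
62: h=7, h2=3, probe 7,10,2,5,8,0 -> slot 0
687: h=5, h2=8, probe 5,2,10,7,4 -> slot 4
Table: [62, 309, 299, ., 687, 269, ., 899, 327, ., 481]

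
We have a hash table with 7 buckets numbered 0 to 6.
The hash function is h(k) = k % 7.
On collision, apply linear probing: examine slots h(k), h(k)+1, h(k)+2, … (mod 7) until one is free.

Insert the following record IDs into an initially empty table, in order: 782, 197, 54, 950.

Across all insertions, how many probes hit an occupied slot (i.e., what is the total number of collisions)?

3

782 hashes to 5; slot 5 is free => place at 5.
197 hashes to 1; slot 1 is free => place at 1.
54 hashes to 5; 5 taken => place at 6.
950 hashes to 5; 5,6 taken => place at 0.
Table: [950, 197, _, _, _, 782, 54]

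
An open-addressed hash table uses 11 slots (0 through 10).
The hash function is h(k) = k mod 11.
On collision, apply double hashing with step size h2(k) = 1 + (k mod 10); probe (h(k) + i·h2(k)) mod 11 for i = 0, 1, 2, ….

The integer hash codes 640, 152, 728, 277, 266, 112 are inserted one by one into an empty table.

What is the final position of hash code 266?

5

640: h=2 → slot 2
152: h=9 → slot 9
728: h=2, h2=9, probe 2,0 → slot 0
277: h=2, h2=8, probe 2,10 → slot 10
266: h=2, h2=7, probe 2,9,5 → slot 5
112: h=2, h2=3, probe 2,5,8 → slot 8
Table: [728, _, 640, _, _, 266, _, _, 112, 152, 277]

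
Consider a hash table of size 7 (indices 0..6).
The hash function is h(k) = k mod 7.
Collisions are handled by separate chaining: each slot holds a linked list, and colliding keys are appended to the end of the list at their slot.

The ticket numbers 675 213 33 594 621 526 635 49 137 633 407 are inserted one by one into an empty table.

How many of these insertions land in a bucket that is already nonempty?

675 -> bucket 3
213 -> bucket 3 (collision)
33 -> bucket 5
594 -> bucket 6
621 -> bucket 5 (collision)
526 -> bucket 1
635 -> bucket 5 (collision)
49 -> bucket 0
137 -> bucket 4
633 -> bucket 3 (collision)
407 -> bucket 1 (collision)
Final buckets:
0: 49
1: 526 -> 407
2: _
3: 675 -> 213 -> 633
4: 137
5: 33 -> 621 -> 635
6: 594

5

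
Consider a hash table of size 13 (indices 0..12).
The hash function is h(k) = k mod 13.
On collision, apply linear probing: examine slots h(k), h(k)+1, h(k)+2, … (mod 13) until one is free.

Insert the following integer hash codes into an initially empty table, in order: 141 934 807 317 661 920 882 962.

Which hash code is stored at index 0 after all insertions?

141 hashes to 11; slot 11 is free -> place at 11.
934 hashes to 11; 11 taken -> place at 12.
807 hashes to 1; slot 1 is free -> place at 1.
317 hashes to 5; slot 5 is free -> place at 5.
661 hashes to 11; 11,12 taken -> place at 0.
920 hashes to 10; slot 10 is free -> place at 10.
882 hashes to 11; 11,12,0,1 taken -> place at 2.
962 hashes to 0; 0,1,2 taken -> place at 3.
Table: [661, 807, 882, 962, —, 317, —, —, —, —, 920, 141, 934]

661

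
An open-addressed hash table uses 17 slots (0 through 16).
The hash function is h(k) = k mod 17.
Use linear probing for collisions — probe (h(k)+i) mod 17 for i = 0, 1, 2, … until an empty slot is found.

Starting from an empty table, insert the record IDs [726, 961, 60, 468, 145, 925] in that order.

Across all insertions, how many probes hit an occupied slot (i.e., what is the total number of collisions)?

726 hashes to 12; slot 12 is free → place at 12.
961 hashes to 9; slot 9 is free → place at 9.
60 hashes to 9; 9 taken → place at 10.
468 hashes to 9; 9,10 taken → place at 11.
145 hashes to 9; 9,10,11,12 taken → place at 13.
925 hashes to 7; slot 7 is free → place at 7.
Table: [., ., ., ., ., ., ., 925, ., 961, 60, 468, 726, 145, ., ., .]

7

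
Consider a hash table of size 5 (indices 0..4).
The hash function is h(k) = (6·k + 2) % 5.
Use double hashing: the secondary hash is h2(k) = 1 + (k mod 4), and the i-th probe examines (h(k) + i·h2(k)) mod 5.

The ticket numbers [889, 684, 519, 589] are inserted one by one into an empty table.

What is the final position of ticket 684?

889 hashes to 1; slot 1 is free → place at 1.
684 hashes to 1, h2=1; 1 taken → place at 2.
519 hashes to 1, h2=4; 1 taken → place at 0.
589 hashes to 1, h2=2; 1 taken → place at 3.
Table: [519, 889, 684, 589, ∅]

2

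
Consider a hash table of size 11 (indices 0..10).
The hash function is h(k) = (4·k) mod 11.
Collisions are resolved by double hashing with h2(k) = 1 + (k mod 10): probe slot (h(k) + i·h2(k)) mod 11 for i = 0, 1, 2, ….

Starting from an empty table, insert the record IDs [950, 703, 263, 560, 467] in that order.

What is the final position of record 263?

0

Insert 950: h=5, slot 5 empty → index 5.
Insert 703: h=7, slot 7 empty → index 7.
Insert 263: h=7, h2=4, slot 7 occupied → index 0.
Insert 560: h=7, h2=1, slot 7 occupied → index 8.
Insert 467: h=9, slot 9 empty → index 9.
Table: [263, ., ., ., ., 950, ., 703, 560, 467, .]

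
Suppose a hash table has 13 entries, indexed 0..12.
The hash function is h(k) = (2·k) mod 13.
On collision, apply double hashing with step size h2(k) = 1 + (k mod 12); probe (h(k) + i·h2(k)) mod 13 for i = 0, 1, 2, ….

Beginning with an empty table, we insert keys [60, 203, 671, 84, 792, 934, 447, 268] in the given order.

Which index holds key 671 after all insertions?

1

60: h=3 => slot 3
203: h=3, h2=12, probe 3,2 => slot 2
671: h=3, h2=12, probe 3,2,1 => slot 1
84: h=12 => slot 12
792: h=11 => slot 11
934: h=9 => slot 9
447: h=10 => slot 10
268: h=3, h2=5, probe 3,8 => slot 8
Table: [., 671, 203, 60, ., ., ., ., 268, 934, 447, 792, 84]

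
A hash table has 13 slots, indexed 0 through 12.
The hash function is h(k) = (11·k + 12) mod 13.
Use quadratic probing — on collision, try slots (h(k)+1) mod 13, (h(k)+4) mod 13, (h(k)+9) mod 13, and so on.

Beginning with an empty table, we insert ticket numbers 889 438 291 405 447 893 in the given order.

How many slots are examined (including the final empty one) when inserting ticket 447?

3

889: h=2 → slot 2
438: h=7 → slot 7
291: h=2, probe 2,3 → slot 3
405: h=8 → slot 8
447: h=2, probe 2,3,6 → slot 6
893: h=7, probe 7,8,11 → slot 11
Table: [-, -, 889, 291, -, -, 447, 438, 405, -, -, 893, -]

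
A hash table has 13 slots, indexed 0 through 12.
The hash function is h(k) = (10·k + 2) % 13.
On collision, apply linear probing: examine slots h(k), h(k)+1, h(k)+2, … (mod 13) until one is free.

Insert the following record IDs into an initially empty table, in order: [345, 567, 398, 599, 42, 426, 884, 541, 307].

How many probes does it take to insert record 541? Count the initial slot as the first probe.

5

345 hashes to 7; slot 7 is free → place at 7.
567 hashes to 4; slot 4 is free → place at 4.
398 hashes to 4; 4 taken → place at 5.
599 hashes to 12; slot 12 is free → place at 12.
42 hashes to 6; slot 6 is free → place at 6.
426 hashes to 11; slot 11 is free → place at 11.
884 hashes to 2; slot 2 is free → place at 2.
541 hashes to 4; 4,5,6,7 taken → place at 8.
307 hashes to 4; 4,5,6,7,8 taken → place at 9.
Table: [-, -, 884, -, 567, 398, 42, 345, 541, 307, -, 426, 599]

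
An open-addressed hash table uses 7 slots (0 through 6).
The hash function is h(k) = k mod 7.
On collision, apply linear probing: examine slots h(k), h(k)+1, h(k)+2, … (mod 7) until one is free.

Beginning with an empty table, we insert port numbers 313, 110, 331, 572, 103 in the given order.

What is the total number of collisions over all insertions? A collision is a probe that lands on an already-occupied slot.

6

313 hashes to 5; slot 5 is free => place at 5.
110 hashes to 5; 5 taken => place at 6.
331 hashes to 2; slot 2 is free => place at 2.
572 hashes to 5; 5,6 taken => place at 0.
103 hashes to 5; 5,6,0 taken => place at 1.
Table: [572, 103, 331, _, _, 313, 110]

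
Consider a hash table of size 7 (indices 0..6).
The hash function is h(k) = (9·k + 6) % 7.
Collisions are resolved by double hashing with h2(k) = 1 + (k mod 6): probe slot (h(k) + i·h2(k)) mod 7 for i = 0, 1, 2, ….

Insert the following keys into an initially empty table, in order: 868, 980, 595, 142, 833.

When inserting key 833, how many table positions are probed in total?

868: h=6 → slot 6
980: h=6, h2=3, probe 6,2 → slot 2
595: h=6, h2=2, probe 6,1 → slot 1
142: h=3 → slot 3
833: h=6, h2=6, probe 6,5 → slot 5
Table: [-, 595, 980, 142, -, 833, 868]

2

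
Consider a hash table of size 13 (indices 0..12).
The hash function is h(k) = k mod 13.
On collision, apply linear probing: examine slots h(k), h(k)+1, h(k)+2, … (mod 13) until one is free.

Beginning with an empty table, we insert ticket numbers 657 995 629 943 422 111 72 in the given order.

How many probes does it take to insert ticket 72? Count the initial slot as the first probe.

5

Insert 657: h=7, slot 7 empty -> index 7.
Insert 995: h=7, slot 7 occupied -> index 8.
Insert 629: h=5, slot 5 empty -> index 5.
Insert 943: h=7, slots 7,8 occupied -> index 9.
Insert 422: h=6, slot 6 empty -> index 6.
Insert 111: h=7, slots 7,8,9 occupied -> index 10.
Insert 72: h=7, slots 7,8,9,10 occupied -> index 11.
Table: [—, —, —, —, —, 629, 422, 657, 995, 943, 111, 72, —]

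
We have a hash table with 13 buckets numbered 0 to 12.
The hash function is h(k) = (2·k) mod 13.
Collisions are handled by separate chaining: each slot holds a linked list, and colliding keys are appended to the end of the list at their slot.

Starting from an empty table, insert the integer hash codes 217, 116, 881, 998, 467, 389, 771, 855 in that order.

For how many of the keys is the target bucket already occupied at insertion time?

4

Insert 217: h=5, bucket 5 empty → new chain.
Insert 116: h=11, bucket 11 empty → new chain.
Insert 881: h=7, bucket 7 empty → new chain.
Insert 998: h=7, bucket 7 nonempty → append to chain.
Insert 467: h=11, bucket 11 nonempty → append to chain.
Insert 389: h=11, bucket 11 nonempty → append to chain.
Insert 771: h=8, bucket 8 empty → new chain.
Insert 855: h=7, bucket 7 nonempty → append to chain.
Final buckets:
0: .
1: .
2: .
3: .
4: .
5: 217
6: .
7: 881 -> 998 -> 855
8: 771
9: .
10: .
11: 116 -> 467 -> 389
12: .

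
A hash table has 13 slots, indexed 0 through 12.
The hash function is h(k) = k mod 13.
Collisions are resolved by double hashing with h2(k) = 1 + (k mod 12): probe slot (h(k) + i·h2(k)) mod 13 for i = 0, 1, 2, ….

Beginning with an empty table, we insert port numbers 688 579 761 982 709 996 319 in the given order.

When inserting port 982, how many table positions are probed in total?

Insert 688: h=12, slot 12 empty → index 12.
Insert 579: h=7, slot 7 empty → index 7.
Insert 761: h=7, h2=6, slot 7 occupied → index 0.
Insert 982: h=7, h2=11, slot 7 occupied → index 5.
Insert 709: h=7, h2=2, slot 7 occupied → index 9.
Insert 996: h=8, slot 8 empty → index 8.
Insert 319: h=7, h2=8, slot 7 occupied → index 2.
Table: [761, _, 319, _, _, 982, _, 579, 996, 709, _, _, 688]

2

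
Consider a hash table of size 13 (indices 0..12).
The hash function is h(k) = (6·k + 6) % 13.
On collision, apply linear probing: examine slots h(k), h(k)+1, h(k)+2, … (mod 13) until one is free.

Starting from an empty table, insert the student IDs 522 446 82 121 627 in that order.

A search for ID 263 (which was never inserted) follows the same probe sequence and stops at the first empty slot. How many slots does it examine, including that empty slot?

522: h=5 => slot 5
446: h=4 => slot 4
82: h=4, probe 4,5,6 => slot 6
121: h=4, probe 4,5,6,7 => slot 7
627: h=11 => slot 11
Table: [_, _, _, _, 446, 522, 82, 121, _, _, _, 627, _]
Lookup 263: h=11, probe 11,12 → slot 12 empty, not found.

2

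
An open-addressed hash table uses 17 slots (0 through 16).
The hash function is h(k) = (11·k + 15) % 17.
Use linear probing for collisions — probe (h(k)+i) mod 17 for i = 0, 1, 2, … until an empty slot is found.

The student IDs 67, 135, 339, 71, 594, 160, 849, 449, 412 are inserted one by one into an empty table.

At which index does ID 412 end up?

11

67: h=4 -> slot 4
135: h=4, probe 4,5 -> slot 5
339: h=4, probe 4,5,6 -> slot 6
71: h=14 -> slot 14
594: h=4, probe 4,5,6,7 -> slot 7
160: h=7, probe 7,8 -> slot 8
849: h=4, probe 4,5,6,7,8,9 -> slot 9
449: h=7, probe 7,8,9,10 -> slot 10
412: h=8, probe 8,9,10,11 -> slot 11
Table: [_, _, _, _, 67, 135, 339, 594, 160, 849, 449, 412, _, _, 71, _, _]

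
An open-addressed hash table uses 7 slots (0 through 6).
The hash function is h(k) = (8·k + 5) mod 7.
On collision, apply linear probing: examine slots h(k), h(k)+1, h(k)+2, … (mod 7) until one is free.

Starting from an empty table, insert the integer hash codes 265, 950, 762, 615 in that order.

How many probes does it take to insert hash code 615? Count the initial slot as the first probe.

3

265: h=4 → slot 4
950: h=3 → slot 3
762: h=4, probe 4,5 → slot 5
615: h=4, probe 4,5,6 → slot 6
Table: [-, -, -, 950, 265, 762, 615]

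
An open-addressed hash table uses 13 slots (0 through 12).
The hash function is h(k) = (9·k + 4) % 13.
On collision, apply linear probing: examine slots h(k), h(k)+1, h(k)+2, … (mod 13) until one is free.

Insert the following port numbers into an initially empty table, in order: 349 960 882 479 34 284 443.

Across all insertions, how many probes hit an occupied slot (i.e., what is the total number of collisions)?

14

349: h=12 -> slot 12
960: h=12, probe 12,0 -> slot 0
882: h=12, probe 12,0,1 -> slot 1
479: h=12, probe 12,0,1,2 -> slot 2
34: h=11 -> slot 11
284: h=12, probe 12,0,1,2,3 -> slot 3
443: h=0, probe 0,1,2,3,4 -> slot 4
Table: [960, 882, 479, 284, 443, _, _, _, _, _, _, 34, 349]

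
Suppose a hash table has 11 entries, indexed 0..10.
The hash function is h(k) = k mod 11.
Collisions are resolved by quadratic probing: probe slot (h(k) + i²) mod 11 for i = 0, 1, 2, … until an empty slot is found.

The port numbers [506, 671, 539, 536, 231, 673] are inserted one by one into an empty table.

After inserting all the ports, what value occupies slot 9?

506 hashes to 0; slot 0 is free => place at 0.
671 hashes to 0; 0 taken => place at 1.
539 hashes to 0; 0,1 taken => place at 4.
536 hashes to 8; slot 8 is free => place at 8.
231 hashes to 0; 0,1,4 taken => place at 9.
673 hashes to 2; slot 2 is free => place at 2.
Table: [506, 671, 673, ., 539, ., ., ., 536, 231, .]

231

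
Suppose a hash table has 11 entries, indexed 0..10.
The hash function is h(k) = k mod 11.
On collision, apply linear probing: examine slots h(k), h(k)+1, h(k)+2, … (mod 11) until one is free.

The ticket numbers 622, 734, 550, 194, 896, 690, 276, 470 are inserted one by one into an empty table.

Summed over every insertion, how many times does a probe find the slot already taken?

3

622 hashes to 6; slot 6 is free -> place at 6.
734 hashes to 8; slot 8 is free -> place at 8.
550 hashes to 0; slot 0 is free -> place at 0.
194 hashes to 7; slot 7 is free -> place at 7.
896 hashes to 5; slot 5 is free -> place at 5.
690 hashes to 8; 8 taken -> place at 9.
276 hashes to 1; slot 1 is free -> place at 1.
470 hashes to 8; 8,9 taken -> place at 10.
Table: [550, 276, -, -, -, 896, 622, 194, 734, 690, 470]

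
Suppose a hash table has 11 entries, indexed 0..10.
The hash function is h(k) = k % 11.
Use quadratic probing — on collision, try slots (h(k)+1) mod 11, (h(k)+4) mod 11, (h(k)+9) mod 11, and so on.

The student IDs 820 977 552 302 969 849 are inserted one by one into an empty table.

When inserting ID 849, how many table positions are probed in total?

820: h=6 => slot 6
977: h=9 => slot 9
552: h=2 => slot 2
302: h=5 => slot 5
969: h=1 => slot 1
849: h=2, probe 2,3 => slot 3
Table: [∅, 969, 552, 849, ∅, 302, 820, ∅, ∅, 977, ∅]

2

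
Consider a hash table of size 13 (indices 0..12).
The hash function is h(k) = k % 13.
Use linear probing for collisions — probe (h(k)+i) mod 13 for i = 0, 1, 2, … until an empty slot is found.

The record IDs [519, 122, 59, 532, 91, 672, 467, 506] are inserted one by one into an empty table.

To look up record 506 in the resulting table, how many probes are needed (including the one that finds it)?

519: h=12 => slot 12
122: h=5 => slot 5
59: h=7 => slot 7
532: h=12, probe 12,0 => slot 0
91: h=0, probe 0,1 => slot 1
672: h=9 => slot 9
467: h=12, probe 12,0,1,2 => slot 2
506: h=12, probe 12,0,1,2,3 => slot 3
Table: [532, 91, 467, 506, —, 122, —, 59, —, 672, —, —, 519]
Lookup 506: h=12, probe 12,0,1,2,3 → found at 3.

5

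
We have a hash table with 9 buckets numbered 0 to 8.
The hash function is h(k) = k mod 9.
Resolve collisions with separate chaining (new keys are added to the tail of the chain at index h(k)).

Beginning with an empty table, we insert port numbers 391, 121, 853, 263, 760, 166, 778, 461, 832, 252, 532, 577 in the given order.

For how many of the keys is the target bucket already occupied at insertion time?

391 → bucket 4
121 → bucket 4 (collision)
853 → bucket 7
263 → bucket 2
760 → bucket 4 (collision)
166 → bucket 4 (collision)
778 → bucket 4 (collision)
461 → bucket 2 (collision)
832 → bucket 4 (collision)
252 → bucket 0
532 → bucket 1
577 → bucket 1 (collision)
Final buckets:
0: 252
1: 532 -> 577
2: 263 -> 461
3: _
4: 391 -> 121 -> 760 -> 166 -> 778 -> 832
5: _
6: _
7: 853
8: _

7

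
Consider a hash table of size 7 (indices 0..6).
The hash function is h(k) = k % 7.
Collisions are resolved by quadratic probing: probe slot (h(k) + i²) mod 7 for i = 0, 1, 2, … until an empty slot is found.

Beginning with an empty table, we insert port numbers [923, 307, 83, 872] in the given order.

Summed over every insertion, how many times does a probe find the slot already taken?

3

Insert 923: h=6, slot 6 empty => index 6.
Insert 307: h=6, slot 6 occupied => index 0.
Insert 83: h=6, slots 6,0 occupied => index 3.
Insert 872: h=4, slot 4 empty => index 4.
Table: [307, -, -, 83, 872, -, 923]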